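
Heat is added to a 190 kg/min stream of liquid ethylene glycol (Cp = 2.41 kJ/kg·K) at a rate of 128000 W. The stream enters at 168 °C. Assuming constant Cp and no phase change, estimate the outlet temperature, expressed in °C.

T_out = 185 °C

Q = 128000 W = 7680 kJ/min
ΔT = Q/(ṁ·Cp) = 7680/(190×2.41) = 16.772 K
T_out = 168 + 16.772 = 184.77 °C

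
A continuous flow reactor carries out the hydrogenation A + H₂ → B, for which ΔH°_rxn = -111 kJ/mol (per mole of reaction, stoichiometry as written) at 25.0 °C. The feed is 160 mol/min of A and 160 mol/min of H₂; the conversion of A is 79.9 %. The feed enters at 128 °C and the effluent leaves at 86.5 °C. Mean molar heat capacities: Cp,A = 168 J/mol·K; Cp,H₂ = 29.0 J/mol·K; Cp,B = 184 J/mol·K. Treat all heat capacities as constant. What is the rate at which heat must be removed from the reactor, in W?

Q_out = 260000 W

Extent of reaction ξ = 0.799 × 160 = 127.84 mol/min
Reaction term: ξ·ΔH°_rxn = 127.84 × -111 = -14190 kJ/min
Sensible, feed 128→25 °C: -3246.6 kJ/min
Outlet flows (mol/min): A 32.16, H₂ 32.16, B 127.84
Sensible, products 25→86.5 °C: 1836.3 kJ/min
Q = ΔH = -15601 kJ/min = -260.01 kW
Heat removed = 260010 W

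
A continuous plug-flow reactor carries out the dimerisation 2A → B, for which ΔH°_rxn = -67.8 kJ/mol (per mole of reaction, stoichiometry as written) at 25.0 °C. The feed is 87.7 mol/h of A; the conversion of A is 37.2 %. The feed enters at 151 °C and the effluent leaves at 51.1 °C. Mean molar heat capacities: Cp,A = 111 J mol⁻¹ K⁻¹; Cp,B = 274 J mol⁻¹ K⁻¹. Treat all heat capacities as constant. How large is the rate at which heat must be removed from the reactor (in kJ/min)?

Q_out = 34.3 kJ/min

Extent of reaction ξ = 0.372 × 87.7 / 2 = 16.312 mol/h
Reaction term: ξ·ΔH°_rxn = 16.312 × -67.8 = -1106 kJ/h
Sensible, feed 151→25 °C: -1226.6 kJ/h
Outlet flows (mol/h): A 55.076, B 16.312
Sensible, products 25→51.1 °C: 276.21 kJ/h
Q = ΔH = -2056.3 kJ/h = -0.5712 kW
Heat removed = 34.272 kJ/min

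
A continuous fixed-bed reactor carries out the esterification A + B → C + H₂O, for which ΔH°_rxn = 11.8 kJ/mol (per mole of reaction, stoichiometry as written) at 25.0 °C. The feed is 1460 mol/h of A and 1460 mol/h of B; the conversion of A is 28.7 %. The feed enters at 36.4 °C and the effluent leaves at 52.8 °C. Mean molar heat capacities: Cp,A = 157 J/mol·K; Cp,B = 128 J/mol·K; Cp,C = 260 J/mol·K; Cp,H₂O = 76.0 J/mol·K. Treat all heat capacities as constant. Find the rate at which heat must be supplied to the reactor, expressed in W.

Q_in = 3430 W

Extent of reaction ξ = 0.287 × 1460 = 419.02 mol/h
Reaction term: ξ·ΔH°_rxn = 419.02 × 11.8 = 4944.4 kJ/h
Sensible, feed 36.4→25 °C: -4743.5 kJ/h
Outlet flows (mol/h): A 1041, B 1041, C 419.02, H₂O 419.02
Sensible, products 25→52.8 °C: 12162 kJ/h
Q = ΔH = 12363 kJ/h = 3.434 kW
Heat supplied = 3434 W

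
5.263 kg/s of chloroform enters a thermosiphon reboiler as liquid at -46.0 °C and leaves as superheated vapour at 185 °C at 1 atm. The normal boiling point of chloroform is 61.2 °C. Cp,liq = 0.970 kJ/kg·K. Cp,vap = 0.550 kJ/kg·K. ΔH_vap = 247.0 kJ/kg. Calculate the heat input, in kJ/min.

liquid -46.0→61.2 °C: 103.98 kJ/kg
vaporisation at 61.2 °C: 247 kJ/kg
vapour 61.2→185 °C: 68.09 kJ/kg
Δh = 103.98 + 247 + 68.09 = 419.07 kJ/kg
Q = ṁ·Δh = 5.263 kg/s × 419.07 kJ/kg = 2205.6 kJ/s
|Q| = 2205.6 kW = 132340 kJ/min

Q = 132000 kJ/min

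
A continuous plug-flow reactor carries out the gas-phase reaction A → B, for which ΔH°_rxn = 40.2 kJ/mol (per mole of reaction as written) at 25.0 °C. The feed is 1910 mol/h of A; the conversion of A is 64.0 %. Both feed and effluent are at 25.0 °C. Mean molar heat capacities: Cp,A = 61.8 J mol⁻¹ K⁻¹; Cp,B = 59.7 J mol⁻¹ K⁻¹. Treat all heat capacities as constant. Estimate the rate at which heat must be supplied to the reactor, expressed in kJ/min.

Q_in = 819 kJ/min

Extent of reaction ξ = 0.640 × 1910 = 1222.4 mol/h
Reaction term: ξ·ΔH°_rxn = 1222.4 × 40.2 = 49140 kJ/h
Q = ΔH = 49140 kJ/h = 13.65 kW
Heat supplied = 819.01 kJ/min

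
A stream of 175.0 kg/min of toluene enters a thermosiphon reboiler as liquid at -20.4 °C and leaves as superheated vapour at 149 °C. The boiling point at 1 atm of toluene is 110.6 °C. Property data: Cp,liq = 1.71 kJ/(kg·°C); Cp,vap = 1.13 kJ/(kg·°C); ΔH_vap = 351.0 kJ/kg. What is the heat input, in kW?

Q = 1800 kW

liquid -20.4→110.6 °C: 224.01 kJ/kg
vaporisation at 110.6 °C: 351 kJ/kg
vapour 110.6→149 °C: 43.392 kJ/kg
Δh = 224.01 + 351 + 43.392 = 618.4 kJ/kg
Q = ṁ·Δh = 175.0 kg/min × 618.4 kJ/kg = 108220 kJ/min
|Q| = 1803.7 kW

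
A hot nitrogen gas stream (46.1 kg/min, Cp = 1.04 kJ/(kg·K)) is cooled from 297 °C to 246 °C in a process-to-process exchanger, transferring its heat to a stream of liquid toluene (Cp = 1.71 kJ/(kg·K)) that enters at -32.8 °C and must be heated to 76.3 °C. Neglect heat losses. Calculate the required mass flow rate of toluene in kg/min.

ṁ_c = 13.1 kg/min

Heat released by hot stream: Q = 46.1 × 1.04 × (297 − 246) = 2445.1 kJ/min
Energy balance on cold side (adiabatic exchanger): Q = ṁ_c·Cp_c·(T_c,out − T_c,in)
ṁ_c = 2445.1 / [1.71 × (76.3 − -32.8)] = 13.106 kg/min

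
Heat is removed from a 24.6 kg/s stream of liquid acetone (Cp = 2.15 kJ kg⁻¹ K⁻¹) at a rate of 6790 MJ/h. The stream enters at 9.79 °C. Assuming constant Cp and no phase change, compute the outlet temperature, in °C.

T_out = -25.9 °C

Q = 6790 MJ/h = 1886.1 kJ/s
ΔT = Q/(ṁ·Cp) = 1886.1/(24.6×2.15) = 35.661 K
T_out = 9.79 − 35.661 = -25.871 °C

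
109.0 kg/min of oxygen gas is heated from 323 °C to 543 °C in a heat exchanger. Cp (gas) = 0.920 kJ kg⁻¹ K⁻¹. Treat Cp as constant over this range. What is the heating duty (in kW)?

Q = 368 kW

Q = ṁ·Cp·ΔT = 109.0 × 0.920 × (543 − 323) = 22062 kJ/min
Converting: 22062 / 60 s = 367.69 kW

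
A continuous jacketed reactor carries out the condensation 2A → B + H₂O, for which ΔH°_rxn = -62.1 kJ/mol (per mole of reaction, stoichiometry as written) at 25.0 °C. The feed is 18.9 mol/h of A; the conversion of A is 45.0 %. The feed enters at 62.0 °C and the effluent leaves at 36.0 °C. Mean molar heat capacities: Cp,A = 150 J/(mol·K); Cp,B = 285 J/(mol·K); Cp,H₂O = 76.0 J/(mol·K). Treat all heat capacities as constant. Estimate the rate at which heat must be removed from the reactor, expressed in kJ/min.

Q_out = 5.58 kJ/min

Extent of reaction ξ = 0.450 × 18.9 / 2 = 4.2525 mol/h
Reaction term: ξ·ΔH°_rxn = 4.2525 × -62.1 = -264.08 kJ/h
Sensible, feed 62.0→25 °C: -104.89 kJ/h
Outlet flows (mol/h): A 10.395, B 4.2525, H₂O 4.2525
Sensible, products 25→36.0 °C: 34.038 kJ/h
Q = ΔH = -334.94 kJ/h = -0.093038 kW
Heat removed = 5.5823 kJ/min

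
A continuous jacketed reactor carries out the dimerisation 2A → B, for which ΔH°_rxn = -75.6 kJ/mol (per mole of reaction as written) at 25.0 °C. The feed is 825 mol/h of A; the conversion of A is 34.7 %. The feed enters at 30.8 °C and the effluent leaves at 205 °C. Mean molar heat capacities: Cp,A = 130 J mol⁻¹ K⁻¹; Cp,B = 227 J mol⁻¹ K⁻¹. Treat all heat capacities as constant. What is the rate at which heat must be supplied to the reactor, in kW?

Extent of reaction ξ = 0.347 × 825 / 2 = 143.14 mol/h
Reaction term: ξ·ΔH°_rxn = 143.14 × -75.6 = -10821 kJ/h
Sensible, feed 30.8→25 °C: -622.05 kJ/h
Outlet flows (mol/h): A 538.73, B 143.14
Sensible, products 25→205 °C: 18455 kJ/h
Q = ΔH = 7011.5 kJ/h = 1.9476 kW
Heat supplied = 1.9476 kW

Q_in = 1.95 kW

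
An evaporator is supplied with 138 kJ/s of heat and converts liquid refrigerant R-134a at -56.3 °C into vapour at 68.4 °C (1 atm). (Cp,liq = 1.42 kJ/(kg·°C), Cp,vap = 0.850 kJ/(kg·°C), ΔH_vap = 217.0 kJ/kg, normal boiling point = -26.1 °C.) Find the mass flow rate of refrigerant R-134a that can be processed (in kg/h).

ṁ = 1460 kg/h

Δh = 1.42×(-26.1−-56.3) + 217.0 + 0.850×(68.4−-26.1) = 340.21 kJ/kg
Q = 138 kJ/s = 138 kJ/s = 496800 kJ/h
ṁ = Q/Δh = 496800 / 340.21 = 1460.3 kg/h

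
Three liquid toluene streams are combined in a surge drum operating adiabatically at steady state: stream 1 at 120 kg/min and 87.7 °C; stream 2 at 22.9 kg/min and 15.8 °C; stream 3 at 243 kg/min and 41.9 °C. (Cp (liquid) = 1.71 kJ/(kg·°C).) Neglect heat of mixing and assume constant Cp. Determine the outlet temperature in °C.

T_out = 54.6 °C

Energy balance with Q = 0: Σ ṁᵢCp,ᵢ(T_out − Tᵢ) = 0
Σ ṁᵢCp,ᵢTᵢ = 120×1.71×87.7 + 22.9×1.71×15.8 + 243×1.71×41.9 = 36025
Σ ṁᵢCp,ᵢ = 120×1.71 + 22.9×1.71 + 243×1.71 = 659.89
T_out = 36025 / 659.89 = 54.593 °C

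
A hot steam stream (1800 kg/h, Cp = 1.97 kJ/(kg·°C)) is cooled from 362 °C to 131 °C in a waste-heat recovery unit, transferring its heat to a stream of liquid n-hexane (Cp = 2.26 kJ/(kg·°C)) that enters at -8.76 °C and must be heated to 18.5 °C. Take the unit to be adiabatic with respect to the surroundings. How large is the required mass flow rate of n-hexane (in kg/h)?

Heat released by hot stream: Q = 1800 × 1.97 × (362 − 131) = 819130 kJ/h
Energy balance on cold side (adiabatic exchanger): Q = ṁ_c·Cp_c·(T_c,out − T_c,in)
ṁ_c = 819130 / [2.26 × (18.5 − -8.76)] = 13296 kg/h

ṁ_c = 13300 kg/h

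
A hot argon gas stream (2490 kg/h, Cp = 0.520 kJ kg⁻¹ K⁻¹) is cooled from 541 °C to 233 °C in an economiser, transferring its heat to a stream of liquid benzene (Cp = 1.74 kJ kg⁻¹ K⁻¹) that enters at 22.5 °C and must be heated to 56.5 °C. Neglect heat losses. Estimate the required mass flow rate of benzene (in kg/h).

Heat released by hot stream: Q = 2490 × 0.520 × (541 − 233) = 398800 kJ/h
Energy balance on cold side (adiabatic exchanger): Q = ṁ_c·Cp_c·(T_c,out − T_c,in)
ṁ_c = 398800 / [1.74 × (56.5 − 22.5)] = 6741 kg/h

ṁ_c = 6740 kg/h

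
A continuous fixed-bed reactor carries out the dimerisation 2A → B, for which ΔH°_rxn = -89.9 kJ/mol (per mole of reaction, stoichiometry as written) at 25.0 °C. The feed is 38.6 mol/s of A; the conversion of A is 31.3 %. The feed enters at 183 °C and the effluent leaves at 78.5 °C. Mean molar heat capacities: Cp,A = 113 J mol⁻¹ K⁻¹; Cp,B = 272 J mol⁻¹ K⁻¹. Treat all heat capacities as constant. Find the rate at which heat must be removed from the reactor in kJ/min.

Q_out = 59000 kJ/min

Extent of reaction ξ = 0.313 × 38.6 / 2 = 6.0409 mol/s
Reaction term: ξ·ΔH°_rxn = 6.0409 × -89.9 = -543.08 kJ/s
Sensible, feed 183→25 °C: -689.16 kJ/s
Outlet flows (mol/s): A 26.518, B 6.0409
Sensible, products 25→78.5 °C: 248.22 kJ/s
Q = ΔH = -984.02 kJ/s = -984.02 kW
Heat removed = 59041 kJ/min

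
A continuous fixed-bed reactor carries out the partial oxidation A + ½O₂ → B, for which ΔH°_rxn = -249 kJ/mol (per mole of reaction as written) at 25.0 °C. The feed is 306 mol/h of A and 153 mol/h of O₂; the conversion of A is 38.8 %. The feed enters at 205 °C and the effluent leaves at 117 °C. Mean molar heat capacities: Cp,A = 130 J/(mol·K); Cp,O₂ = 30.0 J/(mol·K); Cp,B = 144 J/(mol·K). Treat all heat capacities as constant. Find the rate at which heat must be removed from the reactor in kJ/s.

Q_out = 9.30 kJ/s

Extent of reaction ξ = 0.388 × 306 = 118.73 mol/h
Reaction term: ξ·ΔH°_rxn = 118.73 × -249 = -29563 kJ/h
Sensible, feed 205→25 °C: -7986.6 kJ/h
Outlet flows (mol/h): A 187.27, O₂ 93.636, B 118.73
Sensible, products 25→117 °C: 4071.1 kJ/h
Q = ΔH = -33479 kJ/h = -9.2997 kW
Heat removed = 9.2997 kJ/s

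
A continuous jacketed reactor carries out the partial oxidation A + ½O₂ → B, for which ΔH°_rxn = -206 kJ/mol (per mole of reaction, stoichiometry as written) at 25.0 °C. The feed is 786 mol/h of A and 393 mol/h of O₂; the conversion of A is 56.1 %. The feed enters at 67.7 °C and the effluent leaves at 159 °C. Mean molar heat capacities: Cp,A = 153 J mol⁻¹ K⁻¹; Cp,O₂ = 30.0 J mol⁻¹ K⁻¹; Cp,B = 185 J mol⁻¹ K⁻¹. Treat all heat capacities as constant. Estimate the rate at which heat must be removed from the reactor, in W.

Extent of reaction ξ = 0.561 × 786 = 440.95 mol/h
Reaction term: ξ·ΔH°_rxn = 440.95 × -206 = -90835 kJ/h
Sensible, feed 67.7→25 °C: -5638.4 kJ/h
Outlet flows (mol/h): A 345.05, O₂ 172.53, B 440.95
Sensible, products 25→159 °C: 18699 kJ/h
Q = ΔH = -77774 kJ/h = -21.604 kW
Heat removed = 21604 W

Q_out = 21600 W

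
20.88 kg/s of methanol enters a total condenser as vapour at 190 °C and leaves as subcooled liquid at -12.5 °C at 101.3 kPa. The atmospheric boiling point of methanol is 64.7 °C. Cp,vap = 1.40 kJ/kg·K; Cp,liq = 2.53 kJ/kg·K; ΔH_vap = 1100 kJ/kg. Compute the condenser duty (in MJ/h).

vapour 190→64.7 °C: -175.42 kJ/kg
condensation at 64.7 °C: -1100 kJ/kg
liquid 64.7→-12.5 °C: -195.32 kJ/kg
Δh = -175.42 + -1100 + -195.32 = -1470.7 kJ/kg
Q = ṁ·Δh = 20.88 kg/s × -1470.7 kJ/kg = -30709 kJ/s
|Q| = 30709 kW = 110550 MJ/h

Q_c = 111000 MJ/h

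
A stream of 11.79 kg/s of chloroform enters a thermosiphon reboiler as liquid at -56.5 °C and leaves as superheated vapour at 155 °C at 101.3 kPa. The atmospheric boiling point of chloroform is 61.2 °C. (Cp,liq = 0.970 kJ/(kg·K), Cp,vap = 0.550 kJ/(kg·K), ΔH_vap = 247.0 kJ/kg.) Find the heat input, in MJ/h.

liquid -56.5→61.2 °C: 114.17 kJ/kg
vaporisation at 61.2 °C: 247 kJ/kg
vapour 61.2→155 °C: 51.59 kJ/kg
Δh = 114.17 + 247 + 51.59 = 412.76 kJ/kg
Q = ṁ·Δh = 11.79 kg/s × 412.76 kJ/kg = 4866.4 kJ/s
|Q| = 4866.4 kW = 17519 MJ/h

Q = 17500 MJ/h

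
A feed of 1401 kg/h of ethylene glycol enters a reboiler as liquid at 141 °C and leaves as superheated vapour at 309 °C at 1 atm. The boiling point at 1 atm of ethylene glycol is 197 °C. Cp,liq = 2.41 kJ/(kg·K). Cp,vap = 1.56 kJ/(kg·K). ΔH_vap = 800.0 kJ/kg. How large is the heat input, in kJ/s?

Q = 432 kJ/s

liquid 141→197 °C: 134.96 kJ/kg
vaporisation at 197 °C: 800 kJ/kg
vapour 197→309 °C: 174.72 kJ/kg
Δh = 134.96 + 800 + 174.72 = 1109.7 kJ/kg
Q = ṁ·Δh = 1401 kg/h × 1109.7 kJ/kg = 1.5547e+06 kJ/h
|Q| = 431.85 kW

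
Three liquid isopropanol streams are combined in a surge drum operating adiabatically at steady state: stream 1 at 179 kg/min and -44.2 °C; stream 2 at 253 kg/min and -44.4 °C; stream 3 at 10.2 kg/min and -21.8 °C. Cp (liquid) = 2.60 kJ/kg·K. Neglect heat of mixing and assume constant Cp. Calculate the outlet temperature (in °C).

T_out = -43.8 °C

Adiabatic, steady state ⇒ Σ ṁᵢCp,ᵢ(T_out − Tᵢ) = 0
T_out = Σ ṁᵢCp,ᵢTᵢ / Σ ṁᵢCp,ᵢ
      = -50355 / 1149.7 = -43.798 °C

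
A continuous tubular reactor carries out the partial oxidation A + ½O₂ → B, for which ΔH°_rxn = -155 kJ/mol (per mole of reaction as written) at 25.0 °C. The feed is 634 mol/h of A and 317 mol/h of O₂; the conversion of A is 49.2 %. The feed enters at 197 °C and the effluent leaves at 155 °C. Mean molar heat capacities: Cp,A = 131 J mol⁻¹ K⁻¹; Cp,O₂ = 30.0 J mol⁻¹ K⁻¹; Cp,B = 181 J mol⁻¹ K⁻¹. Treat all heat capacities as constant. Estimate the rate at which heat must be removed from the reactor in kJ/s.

Extent of reaction ξ = 0.492 × 634 = 311.93 mol/h
Reaction term: ξ·ΔH°_rxn = 311.93 × -155 = -48349 kJ/h
Sensible, feed 197→25 °C: -15921 kJ/h
Outlet flows (mol/h): A 322.07, O₂ 161.04, B 311.93
Sensible, products 25→155 °C: 13453 kJ/h
Q = ΔH = -50817 kJ/h = -14.116 kW
Heat removed = 14.116 kJ/s

Q_out = 14.1 kJ/s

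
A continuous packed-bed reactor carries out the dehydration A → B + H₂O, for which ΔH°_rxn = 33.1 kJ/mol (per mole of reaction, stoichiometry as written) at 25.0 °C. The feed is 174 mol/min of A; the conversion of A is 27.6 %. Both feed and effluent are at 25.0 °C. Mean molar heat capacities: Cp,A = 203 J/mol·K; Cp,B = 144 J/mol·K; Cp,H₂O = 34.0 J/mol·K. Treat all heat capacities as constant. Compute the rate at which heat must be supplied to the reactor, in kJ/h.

Q_in = 95400 kJ/h

Extent of reaction ξ = 0.276 × 174 = 48.024 mol/min
Reaction term: ξ·ΔH°_rxn = 48.024 × 33.1 = 1589.6 kJ/min
Q = ΔH = 1589.6 kJ/min = 26.493 kW
Heat supplied = 95376 kJ/h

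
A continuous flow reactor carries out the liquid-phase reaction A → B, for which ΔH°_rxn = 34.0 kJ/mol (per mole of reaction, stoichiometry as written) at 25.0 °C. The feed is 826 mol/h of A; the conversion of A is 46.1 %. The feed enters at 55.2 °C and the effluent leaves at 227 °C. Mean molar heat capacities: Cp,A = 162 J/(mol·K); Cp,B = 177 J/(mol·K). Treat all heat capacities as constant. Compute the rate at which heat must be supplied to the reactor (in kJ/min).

Extent of reaction ξ = 0.461 × 826 = 380.79 mol/h
Reaction term: ξ·ΔH°_rxn = 380.79 × 34.0 = 12947 kJ/h
Sensible, feed 55.2→25 °C: -4041.1 kJ/h
Outlet flows (mol/h): A 445.21, B 380.79
Sensible, products 25→227 °C: 28184 kJ/h
Q = ΔH = 37089 kJ/h = 10.303 kW
Heat supplied = 618.16 kJ/min

Q_in = 618 kJ/min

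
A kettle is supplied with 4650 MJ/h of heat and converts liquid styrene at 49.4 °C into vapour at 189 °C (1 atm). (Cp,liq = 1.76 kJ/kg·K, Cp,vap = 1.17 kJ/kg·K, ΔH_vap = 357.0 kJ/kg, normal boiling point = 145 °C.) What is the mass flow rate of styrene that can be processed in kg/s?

ṁ = 2.24 kg/s

Δh = 1.76×(145−49.4) + 357.0 + 1.17×(189−145) = 576.74 kJ/kg
Q = 4650 MJ/h = 1291.7 kJ/s = 1291.7 kJ/s
ṁ = Q/Δh = 1291.7 / 576.74 = 2.2396 kg/s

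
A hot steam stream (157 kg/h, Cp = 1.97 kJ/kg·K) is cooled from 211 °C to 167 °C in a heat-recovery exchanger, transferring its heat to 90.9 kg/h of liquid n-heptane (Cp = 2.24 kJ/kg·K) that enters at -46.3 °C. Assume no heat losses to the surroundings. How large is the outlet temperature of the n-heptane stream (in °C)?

Heat released by hot stream: Q = 157 × 1.97 × (211 − 167) = 13609 kJ/h
Energy balance on cold side (adiabatic exchanger): Q = ṁ_c·Cp_c·(T_c,out − T_c,in)
T_c,out = -46.3 + 13609/(90.9 × 2.24) = 20.535 °C

T_c,out = 20.5 °C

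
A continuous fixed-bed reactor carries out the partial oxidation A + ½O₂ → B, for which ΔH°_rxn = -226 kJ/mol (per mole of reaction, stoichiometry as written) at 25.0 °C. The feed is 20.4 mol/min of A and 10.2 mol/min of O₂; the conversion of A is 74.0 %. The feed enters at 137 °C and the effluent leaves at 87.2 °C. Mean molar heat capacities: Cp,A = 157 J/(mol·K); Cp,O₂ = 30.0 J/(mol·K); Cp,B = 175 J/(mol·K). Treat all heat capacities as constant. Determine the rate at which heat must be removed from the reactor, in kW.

Extent of reaction ξ = 0.740 × 20.4 = 15.096 mol/min
Reaction term: ξ·ΔH°_rxn = 15.096 × -226 = -3411.7 kJ/min
Sensible, feed 137→25 °C: -392.99 kJ/min
Outlet flows (mol/min): A 5.304, O₂ 2.652, B 15.096
Sensible, products 25→87.2 °C: 221.06 kJ/min
Q = ΔH = -3583.6 kJ/min = -59.727 kW
Heat removed = 59.727 kW

Q_out = 59.7 kW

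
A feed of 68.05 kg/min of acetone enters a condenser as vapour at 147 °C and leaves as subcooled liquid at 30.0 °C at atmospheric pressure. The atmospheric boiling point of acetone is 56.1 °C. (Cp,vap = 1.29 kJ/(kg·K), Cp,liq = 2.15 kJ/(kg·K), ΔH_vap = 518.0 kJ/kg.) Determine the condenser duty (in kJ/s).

vapour 147→56.1 °C: -117.26 kJ/kg
condensation at 56.1 °C: -518 kJ/kg
liquid 56.1→30.0 °C: -56.115 kJ/kg
Δh = -117.26 + -518 + -56.115 = -691.38 kJ/kg
Q = ṁ·Δh = 68.05 kg/min × -691.38 kJ/kg = -47048 kJ/min
|Q| = 784.14 kW

Q_c = 784 kJ/s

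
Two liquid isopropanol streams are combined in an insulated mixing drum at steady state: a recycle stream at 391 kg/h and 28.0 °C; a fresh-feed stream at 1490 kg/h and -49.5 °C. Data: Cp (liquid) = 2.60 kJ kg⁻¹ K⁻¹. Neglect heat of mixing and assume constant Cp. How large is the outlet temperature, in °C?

T_out = -33.4 °C

No heat crosses the boundary, so H_out = H_in.
Σ ṁᵢCp,ᵢTᵢ = 391×2.60×28.0 + 1490×2.60×-49.5 = -163300
Σ ṁᵢCp,ᵢ = 391×2.60 + 1490×2.60 = 4890.6
T_out = -163300 / 4890.6 = -33.39 °C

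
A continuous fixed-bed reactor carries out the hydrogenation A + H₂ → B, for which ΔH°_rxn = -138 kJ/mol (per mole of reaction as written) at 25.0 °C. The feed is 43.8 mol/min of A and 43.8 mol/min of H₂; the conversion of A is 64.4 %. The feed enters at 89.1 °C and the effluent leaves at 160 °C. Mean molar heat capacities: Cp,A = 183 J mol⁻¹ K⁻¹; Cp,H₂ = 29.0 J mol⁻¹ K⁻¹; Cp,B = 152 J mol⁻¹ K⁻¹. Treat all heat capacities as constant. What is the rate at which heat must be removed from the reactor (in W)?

Q_out = 57700 W

Extent of reaction ξ = 0.644 × 43.8 = 28.207 mol/min
Reaction term: ξ·ΔH°_rxn = 28.207 × -138 = -3892.6 kJ/min
Sensible, feed 89.1→25 °C: -595.21 kJ/min
Outlet flows (mol/min): A 15.593, H₂ 15.593, B 28.207
Sensible, products 25→160 °C: 1025.1 kJ/min
Q = ΔH = -3462.7 kJ/min = -57.712 kW
Heat removed = 57712 W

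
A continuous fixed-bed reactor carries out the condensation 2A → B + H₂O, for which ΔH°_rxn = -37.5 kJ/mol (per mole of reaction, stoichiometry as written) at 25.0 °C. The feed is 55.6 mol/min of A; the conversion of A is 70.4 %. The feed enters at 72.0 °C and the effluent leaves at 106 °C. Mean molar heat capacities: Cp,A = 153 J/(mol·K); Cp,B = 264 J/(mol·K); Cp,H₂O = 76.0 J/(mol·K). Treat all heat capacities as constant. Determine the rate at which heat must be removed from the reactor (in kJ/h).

Extent of reaction ξ = 0.704 × 55.6 / 2 = 19.571 mol/min
Reaction term: ξ·ΔH°_rxn = 19.571 × -37.5 = -733.92 kJ/min
Sensible, feed 72.0→25 °C: -399.82 kJ/min
Outlet flows (mol/min): A 16.458, B 19.571, H₂O 19.571
Sensible, products 25→106 °C: 742.95 kJ/min
Q = ΔH = -390.79 kJ/min = -6.5132 kW
Heat removed = 23447 kJ/h

Q_out = 23400 kJ/h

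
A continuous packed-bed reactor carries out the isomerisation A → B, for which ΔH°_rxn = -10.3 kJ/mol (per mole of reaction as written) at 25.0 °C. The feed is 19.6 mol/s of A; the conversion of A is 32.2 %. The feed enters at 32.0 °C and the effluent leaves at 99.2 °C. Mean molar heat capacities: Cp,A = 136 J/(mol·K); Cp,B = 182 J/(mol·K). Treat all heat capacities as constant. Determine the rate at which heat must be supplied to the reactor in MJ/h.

Extent of reaction ξ = 0.322 × 19.6 = 6.3112 mol/s
Reaction term: ξ·ΔH°_rxn = 6.3112 × -10.3 = -65.005 kJ/s
Sensible, feed 32.0→25 °C: -18.659 kJ/s
Outlet flows (mol/s): A 13.289, B 6.3112
Sensible, products 25→99.2 °C: 219.33 kJ/s
Q = ΔH = 135.66 kJ/s = 135.66 kW
Heat supplied = 488.39 MJ/h

Q_in = 488 MJ/h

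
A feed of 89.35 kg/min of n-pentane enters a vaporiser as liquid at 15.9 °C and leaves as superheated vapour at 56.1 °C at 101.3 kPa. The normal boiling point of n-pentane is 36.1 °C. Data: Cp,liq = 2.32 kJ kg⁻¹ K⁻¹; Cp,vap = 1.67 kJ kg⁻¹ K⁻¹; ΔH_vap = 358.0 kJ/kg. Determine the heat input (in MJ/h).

Q = 2350 MJ/h

liquid 15.9→36.1 °C: 46.864 kJ/kg
vaporisation at 36.1 °C: 358 kJ/kg
vapour 36.1→56.1 °C: 33.4 kJ/kg
Δh = 46.864 + 358 + 33.4 = 438.26 kJ/kg
Q = ṁ·Δh = 89.35 kg/min × 438.26 kJ/kg = 39159 kJ/min
|Q| = 652.65 kW = 2349.5 MJ/h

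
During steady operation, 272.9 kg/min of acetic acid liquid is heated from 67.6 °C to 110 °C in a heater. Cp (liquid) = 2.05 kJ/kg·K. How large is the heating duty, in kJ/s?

Q = 395 kJ/s

Q = ṁ·Cp·ΔT = 272.9 × 2.05 × (110 − 67.6) = 23720 kJ/min
Converting: 23720 / 60 s = 395.34 kW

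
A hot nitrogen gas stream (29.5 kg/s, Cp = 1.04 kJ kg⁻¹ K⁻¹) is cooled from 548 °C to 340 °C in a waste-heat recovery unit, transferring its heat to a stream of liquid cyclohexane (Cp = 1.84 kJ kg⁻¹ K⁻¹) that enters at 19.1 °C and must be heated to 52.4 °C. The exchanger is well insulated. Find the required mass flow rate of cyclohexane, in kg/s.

Heat released by hot stream: Q = 29.5 × 1.04 × (548 − 340) = 6381.4 kJ/s
Energy balance on cold side (adiabatic exchanger): Q = ṁ_c·Cp_c·(T_c,out − T_c,in)
ṁ_c = 6381.4 / [1.84 × (52.4 − 19.1)] = 104.15 kg/s

ṁ_c = 104 kg/s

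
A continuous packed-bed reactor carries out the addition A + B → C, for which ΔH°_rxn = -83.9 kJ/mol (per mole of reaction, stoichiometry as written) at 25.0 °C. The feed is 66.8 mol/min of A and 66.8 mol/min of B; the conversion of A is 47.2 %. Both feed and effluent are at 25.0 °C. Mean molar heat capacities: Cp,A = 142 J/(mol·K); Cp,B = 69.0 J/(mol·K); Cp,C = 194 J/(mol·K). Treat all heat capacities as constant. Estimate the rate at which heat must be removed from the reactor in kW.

Q_out = 44.1 kW

Extent of reaction ξ = 0.472 × 66.8 = 31.53 mol/min
Reaction term: ξ·ΔH°_rxn = 31.53 × -83.9 = -2645.3 kJ/min
Q = ΔH = -2645.3 kJ/min = -44.089 kW
Heat removed = 44.089 kW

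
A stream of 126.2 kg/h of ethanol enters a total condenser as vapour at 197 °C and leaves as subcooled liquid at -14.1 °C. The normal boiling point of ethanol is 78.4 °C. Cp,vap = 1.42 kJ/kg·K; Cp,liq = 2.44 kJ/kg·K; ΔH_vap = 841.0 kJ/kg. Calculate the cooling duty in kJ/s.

Q_c = 43.3 kJ/s

vapour 197→78.4 °C: -168.41 kJ/kg
condensation at 78.4 °C: -841 kJ/kg
liquid 78.4→-14.1 °C: -225.7 kJ/kg
Δh = -168.41 + -841 + -225.7 = -1235.1 kJ/kg
Q = ṁ·Δh = 126.2 kg/h × -1235.1 kJ/kg = -155870 kJ/h
|Q| = 43.298 kW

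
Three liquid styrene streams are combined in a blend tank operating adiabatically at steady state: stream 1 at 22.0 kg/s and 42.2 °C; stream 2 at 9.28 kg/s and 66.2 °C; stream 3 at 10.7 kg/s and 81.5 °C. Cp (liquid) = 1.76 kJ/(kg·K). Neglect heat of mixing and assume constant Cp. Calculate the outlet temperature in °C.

Energy balance with Q = 0: Σ ṁᵢCp,ᵢ(T_out − Tᵢ) = 0
T_out = Σ ṁᵢCp,ᵢTᵢ / Σ ṁᵢCp,ᵢ
      = 4250 / 73.885 = 57.522 °C

T_out = 57.5 °C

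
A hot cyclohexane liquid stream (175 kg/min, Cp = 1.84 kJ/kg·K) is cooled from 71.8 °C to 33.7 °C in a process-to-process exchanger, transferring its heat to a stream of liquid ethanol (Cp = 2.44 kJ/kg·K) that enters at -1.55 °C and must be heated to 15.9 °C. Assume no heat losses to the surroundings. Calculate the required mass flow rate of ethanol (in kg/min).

ṁ_c = 288 kg/min

Heat released by hot stream: Q = 175 × 1.84 × (71.8 − 33.7) = 12268 kJ/min
Energy balance on cold side (adiabatic exchanger): Q = ṁ_c·Cp_c·(T_c,out − T_c,in)
ṁ_c = 12268 / [2.44 × (15.9 − -1.55)] = 288.13 kg/min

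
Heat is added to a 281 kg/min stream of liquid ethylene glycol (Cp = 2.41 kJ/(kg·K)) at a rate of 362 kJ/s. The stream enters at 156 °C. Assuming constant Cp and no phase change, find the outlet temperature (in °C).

Q = 362 kJ/s = 21720 kJ/min
ΔT = Q/(ṁ·Cp) = 21720/(281×2.41) = 32.073 K
T_out = 156 + 32.073 = 188.07 °C

T_out = 188 °C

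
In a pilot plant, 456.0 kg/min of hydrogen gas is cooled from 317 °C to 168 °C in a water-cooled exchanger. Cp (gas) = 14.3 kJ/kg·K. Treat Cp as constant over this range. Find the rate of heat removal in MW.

Q_c = 16.2 MW

Q = ṁ·Cp·ΔT = 456.0 × 14.3 × (168 − 317) = -971600 kJ/min
Converting: 971600 / 60 s = 16193 kW
Cooling duty = 16.193 MW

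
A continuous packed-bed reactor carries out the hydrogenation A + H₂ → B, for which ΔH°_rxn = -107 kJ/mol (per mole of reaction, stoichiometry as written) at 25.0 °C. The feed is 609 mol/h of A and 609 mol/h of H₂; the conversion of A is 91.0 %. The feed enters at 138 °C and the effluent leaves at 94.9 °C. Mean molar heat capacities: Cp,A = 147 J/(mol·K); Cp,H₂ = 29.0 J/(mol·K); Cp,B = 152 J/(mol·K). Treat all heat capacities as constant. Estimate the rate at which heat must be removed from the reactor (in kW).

Q_out = 18.0 kW

Extent of reaction ξ = 0.910 × 609 = 554.19 mol/h
Reaction term: ξ·ΔH°_rxn = 554.19 × -107 = -59298 kJ/h
Sensible, feed 138→25 °C: -12112 kJ/h
Outlet flows (mol/h): A 54.81, H₂ 54.81, B 554.19
Sensible, products 25→94.9 °C: 6562.5 kJ/h
Q = ΔH = -64848 kJ/h = -18.013 kW
Heat removed = 18.013 kW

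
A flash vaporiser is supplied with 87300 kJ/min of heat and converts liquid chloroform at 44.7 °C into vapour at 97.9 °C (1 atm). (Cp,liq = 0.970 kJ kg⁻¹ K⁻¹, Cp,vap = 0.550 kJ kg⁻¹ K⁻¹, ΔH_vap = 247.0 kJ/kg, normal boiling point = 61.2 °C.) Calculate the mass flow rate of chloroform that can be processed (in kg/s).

Δh = 0.970×(61.2−44.7) + 247.0 + 0.550×(97.9−61.2) = 283.19 kJ/kg
Q = 87300 kJ/min = 1455 kJ/s = 1455 kJ/s
ṁ = Q/Δh = 1455 / 283.19 = 5.1379 kg/s

ṁ = 5.14 kg/s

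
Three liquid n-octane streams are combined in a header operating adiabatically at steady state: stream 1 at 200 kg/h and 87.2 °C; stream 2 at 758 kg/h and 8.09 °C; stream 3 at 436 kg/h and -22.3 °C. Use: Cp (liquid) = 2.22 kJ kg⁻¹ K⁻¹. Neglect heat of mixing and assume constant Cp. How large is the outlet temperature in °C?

T_out = 9.94 °C

No heat crosses the boundary, so H_out = H_in.
T_out = Σ ṁᵢCp,ᵢTᵢ / Σ ṁᵢCp,ᵢ
      = 30746 / 3094.7 = 9.935 °C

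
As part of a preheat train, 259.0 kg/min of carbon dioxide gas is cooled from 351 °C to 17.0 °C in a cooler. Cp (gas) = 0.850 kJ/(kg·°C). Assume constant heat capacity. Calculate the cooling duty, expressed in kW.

Q_c = 1230 kW

Q = ṁ·Cp·ΔT = 259.0 × 0.850 × (17.0 − 351) = -73530 kJ/min
Converting: 73530 / 60 s = 1225.5 kW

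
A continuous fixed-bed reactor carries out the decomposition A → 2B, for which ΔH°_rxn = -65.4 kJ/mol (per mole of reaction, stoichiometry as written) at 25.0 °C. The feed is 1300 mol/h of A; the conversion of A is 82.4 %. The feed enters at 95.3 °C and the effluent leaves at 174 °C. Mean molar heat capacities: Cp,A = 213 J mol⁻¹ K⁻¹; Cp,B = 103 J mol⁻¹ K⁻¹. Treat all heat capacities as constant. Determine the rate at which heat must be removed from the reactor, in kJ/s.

Q_out = 13.7 kJ/s

Extent of reaction ξ = 0.824 × 1300 = 1071.2 mol/h
Reaction term: ξ·ΔH°_rxn = 1071.2 × -65.4 = -70056 kJ/h
Sensible, feed 95.3→25 °C: -19466 kJ/h
Outlet flows (mol/h): A 228.8, B 2142.4
Sensible, products 25→174 °C: 40141 kJ/h
Q = ΔH = -49382 kJ/h = -13.717 kW
Heat removed = 13.717 kJ/s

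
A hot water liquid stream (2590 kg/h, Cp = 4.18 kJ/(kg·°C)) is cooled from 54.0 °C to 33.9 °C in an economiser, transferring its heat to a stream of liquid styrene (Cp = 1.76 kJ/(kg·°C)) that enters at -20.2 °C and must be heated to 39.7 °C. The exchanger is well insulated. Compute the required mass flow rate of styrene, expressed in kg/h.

ṁ_c = 2060 kg/h

Heat released by hot stream: Q = 2590 × 4.18 × (54.0 − 33.9) = 217610 kJ/h
Energy balance on cold side (adiabatic exchanger): Q = ṁ_c·Cp_c·(T_c,out − T_c,in)
ṁ_c = 217610 / [1.76 × (39.7 − -20.2)] = 2064.1 kg/h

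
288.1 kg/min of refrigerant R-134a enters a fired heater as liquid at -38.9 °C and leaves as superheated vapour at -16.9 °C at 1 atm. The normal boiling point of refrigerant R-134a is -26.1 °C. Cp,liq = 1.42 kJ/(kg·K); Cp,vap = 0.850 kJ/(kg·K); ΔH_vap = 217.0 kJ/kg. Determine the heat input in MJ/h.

liquid -38.9→-26.1 °C: 18.176 kJ/kg
vaporisation at -26.1 °C: 217 kJ/kg
vapour -26.1→-16.9 °C: 7.82 kJ/kg
Δh = 18.176 + 217 + 7.82 = 243 kJ/kg
Q = ṁ·Δh = 288.1 kg/min × 243 kJ/kg = 70007 kJ/min
|Q| = 1166.8 kW = 4200.4 MJ/h

Q = 4200 MJ/h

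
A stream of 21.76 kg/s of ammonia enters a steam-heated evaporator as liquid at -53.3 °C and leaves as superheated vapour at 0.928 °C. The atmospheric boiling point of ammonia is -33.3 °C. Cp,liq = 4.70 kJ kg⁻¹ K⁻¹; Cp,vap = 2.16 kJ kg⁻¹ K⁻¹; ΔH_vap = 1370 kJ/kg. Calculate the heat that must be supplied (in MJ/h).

Q = 120000 MJ/h

liquid -53.3→-33.3 °C: 94 kJ/kg
vaporisation at -33.3 °C: 1370 kJ/kg
vapour -33.3→0.928 °C: 73.932 kJ/kg
Δh = 94 + 1370 + 73.932 = 1537.9 kJ/kg
Q = ṁ·Δh = 21.76 kg/s × 1537.9 kJ/kg = 33465 kJ/s
|Q| = 33465 kW = 120480 MJ/h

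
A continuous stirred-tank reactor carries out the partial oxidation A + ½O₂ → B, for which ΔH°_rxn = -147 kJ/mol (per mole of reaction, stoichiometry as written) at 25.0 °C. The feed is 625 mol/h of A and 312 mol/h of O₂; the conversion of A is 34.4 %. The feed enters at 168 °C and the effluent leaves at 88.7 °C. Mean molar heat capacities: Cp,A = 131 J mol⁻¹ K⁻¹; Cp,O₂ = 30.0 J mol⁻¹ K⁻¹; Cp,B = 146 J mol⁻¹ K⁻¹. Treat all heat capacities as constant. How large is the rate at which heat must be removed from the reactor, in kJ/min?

Extent of reaction ξ = 0.344 × 625 = 215 mol/h
Reaction term: ξ·ΔH°_rxn = 215 × -147 = -31605 kJ/h
Sensible, feed 168→25 °C: -13047 kJ/h
Outlet flows (mol/h): A 410, O₂ 204.5, B 215
Sensible, products 25→88.7 °C: 5811.7 kJ/h
Q = ΔH = -38840 kJ/h = -10.789 kW
Heat removed = 647.33 kJ/min

Q_out = 647 kJ/min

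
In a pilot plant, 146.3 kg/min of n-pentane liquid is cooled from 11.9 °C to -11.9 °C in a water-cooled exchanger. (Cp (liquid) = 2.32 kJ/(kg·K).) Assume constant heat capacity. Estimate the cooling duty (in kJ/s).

Q_c = 135 kJ/s

Q = ṁ·Cp·ΔT = 146.3 × 2.32 × (-11.9 − 11.9) = -8078.1 kJ/min
Converting: 8078.1 / 60 s = 134.64 kW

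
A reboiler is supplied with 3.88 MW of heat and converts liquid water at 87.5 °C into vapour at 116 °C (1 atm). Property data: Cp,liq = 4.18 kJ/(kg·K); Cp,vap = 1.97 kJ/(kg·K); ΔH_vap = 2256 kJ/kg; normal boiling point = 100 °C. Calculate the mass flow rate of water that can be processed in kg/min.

Δh = 4.18×(100−87.5) + 2256 + 1.97×(116−100) = 2339.8 kJ/kg
Q = 3.88 MW = 3880 kJ/s = 232800 kJ/min
ṁ = Q/Δh = 232800 / 2339.8 = 99.497 kg/min

ṁ = 99.5 kg/min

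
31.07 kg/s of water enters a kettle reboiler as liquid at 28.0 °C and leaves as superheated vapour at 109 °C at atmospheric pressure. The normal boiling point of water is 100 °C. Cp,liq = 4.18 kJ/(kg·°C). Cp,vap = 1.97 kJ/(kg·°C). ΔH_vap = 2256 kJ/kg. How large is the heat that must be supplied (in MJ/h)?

Q = 288000 MJ/h

liquid 28.0→100 °C: 300.96 kJ/kg
vaporisation at 100 °C: 2256 kJ/kg
vapour 100→109 °C: 17.73 kJ/kg
Δh = 300.96 + 2256 + 17.73 = 2574.7 kJ/kg
Q = ṁ·Δh = 31.07 kg/s × 2574.7 kJ/kg = 79996 kJ/s
|Q| = 79996 kW = 287980 MJ/h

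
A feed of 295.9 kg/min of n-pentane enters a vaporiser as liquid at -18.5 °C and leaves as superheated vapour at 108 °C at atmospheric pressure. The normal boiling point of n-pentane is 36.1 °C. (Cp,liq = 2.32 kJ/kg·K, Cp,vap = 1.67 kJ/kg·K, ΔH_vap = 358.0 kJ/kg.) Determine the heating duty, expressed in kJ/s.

liquid -18.5→36.1 °C: 126.67 kJ/kg
vaporisation at 36.1 °C: 358 kJ/kg
vapour 36.1→108 °C: 120.07 kJ/kg
Δh = 126.67 + 358 + 120.07 = 604.75 kJ/kg
Q = ṁ·Δh = 295.9 kg/min × 604.75 kJ/kg = 178940 kJ/min
|Q| = 2982.4 kW

Q = 2980 kJ/s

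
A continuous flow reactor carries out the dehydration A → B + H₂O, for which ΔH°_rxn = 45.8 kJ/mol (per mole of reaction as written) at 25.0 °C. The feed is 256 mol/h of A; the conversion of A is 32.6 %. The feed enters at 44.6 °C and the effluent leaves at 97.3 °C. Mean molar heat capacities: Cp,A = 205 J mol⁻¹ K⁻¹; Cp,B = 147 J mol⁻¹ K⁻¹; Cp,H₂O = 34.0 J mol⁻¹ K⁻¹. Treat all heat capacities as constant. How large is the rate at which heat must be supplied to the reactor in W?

Extent of reaction ξ = 0.326 × 256 = 83.456 mol/h
Reaction term: ξ·ΔH°_rxn = 83.456 × 45.8 = 3822.3 kJ/h
Sensible, feed 44.6→25 °C: -1028.6 kJ/h
Outlet flows (mol/h): A 172.54, B 83.456, H₂O 83.456
Sensible, products 25→97.3 °C: 3649.5 kJ/h
Q = ΔH = 6443.2 kJ/h = 1.7898 kW
Heat supplied = 1789.8 W

Q_in = 1790 W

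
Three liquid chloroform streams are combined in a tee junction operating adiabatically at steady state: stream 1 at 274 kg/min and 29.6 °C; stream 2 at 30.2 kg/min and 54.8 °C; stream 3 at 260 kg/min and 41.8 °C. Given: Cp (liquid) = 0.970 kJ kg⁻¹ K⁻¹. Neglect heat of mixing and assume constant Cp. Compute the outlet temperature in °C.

No heat crosses the boundary, so H_out = H_in.
Σ ṁᵢCp,ᵢTᵢ = 274×0.970×29.6 + 30.2×0.970×54.8 + 260×0.970×41.8 = 20014
Σ ṁᵢCp,ᵢ = 274×0.970 + 30.2×0.970 + 260×0.970 = 547.27
T_out = 20014 / 547.27 = 36.571 °C

T_out = 36.6 °C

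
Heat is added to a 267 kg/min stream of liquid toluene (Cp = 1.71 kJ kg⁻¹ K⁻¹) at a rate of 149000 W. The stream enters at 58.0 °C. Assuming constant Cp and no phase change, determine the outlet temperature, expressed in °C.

T_out = 77.6 °C

Q = 149000 W = 8940 kJ/min
ΔT = Q/(ṁ·Cp) = 8940/(267×1.71) = 19.581 K
T_out = 58.0 + 19.581 = 77.581 °C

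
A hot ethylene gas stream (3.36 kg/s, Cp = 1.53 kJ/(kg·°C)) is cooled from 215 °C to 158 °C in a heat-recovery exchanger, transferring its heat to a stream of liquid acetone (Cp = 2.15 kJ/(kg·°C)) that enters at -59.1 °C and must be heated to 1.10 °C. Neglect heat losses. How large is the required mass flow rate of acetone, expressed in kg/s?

ṁ_c = 2.26 kg/s

Heat released by hot stream: Q = 3.36 × 1.53 × (215 − 158) = 293.03 kJ/s
Energy balance on cold side (adiabatic exchanger): Q = ṁ_c·Cp_c·(T_c,out − T_c,in)
ṁ_c = 293.03 / [2.15 × (1.10 − -59.1)] = 2.264 kg/s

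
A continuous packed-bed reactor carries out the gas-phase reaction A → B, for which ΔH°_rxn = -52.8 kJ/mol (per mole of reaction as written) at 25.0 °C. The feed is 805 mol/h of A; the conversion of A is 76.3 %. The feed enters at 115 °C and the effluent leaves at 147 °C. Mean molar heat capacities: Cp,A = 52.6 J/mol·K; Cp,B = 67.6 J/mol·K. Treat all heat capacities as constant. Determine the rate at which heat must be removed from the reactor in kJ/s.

Q_out = 8.32 kJ/s

Extent of reaction ξ = 0.763 × 805 = 614.22 mol/h
Reaction term: ξ·ΔH°_rxn = 614.22 × -52.8 = -32431 kJ/h
Sensible, feed 115→25 °C: -3810.9 kJ/h
Outlet flows (mol/h): A 190.78, B 614.22
Sensible, products 25→147 °C: 6289.9 kJ/h
Q = ΔH = -29952 kJ/h = -8.3199 kW
Heat removed = 8.3199 kJ/s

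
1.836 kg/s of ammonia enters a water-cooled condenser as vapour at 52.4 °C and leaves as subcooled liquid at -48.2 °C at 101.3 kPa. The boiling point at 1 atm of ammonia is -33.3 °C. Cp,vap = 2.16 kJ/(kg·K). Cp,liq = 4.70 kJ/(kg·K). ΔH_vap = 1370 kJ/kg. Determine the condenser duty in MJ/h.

vapour 52.4→-33.3 °C: -185.11 kJ/kg
condensation at -33.3 °C: -1370 kJ/kg
liquid -33.3→-48.2 °C: -70.03 kJ/kg
Δh = -185.11 + -1370 + -70.03 = -1625.1 kJ/kg
Q = ṁ·Δh = 1.836 kg/s × -1625.1 kJ/kg = -2983.8 kJ/s
|Q| = 2983.8 kW = 10742 MJ/h

Q_c = 10700 MJ/h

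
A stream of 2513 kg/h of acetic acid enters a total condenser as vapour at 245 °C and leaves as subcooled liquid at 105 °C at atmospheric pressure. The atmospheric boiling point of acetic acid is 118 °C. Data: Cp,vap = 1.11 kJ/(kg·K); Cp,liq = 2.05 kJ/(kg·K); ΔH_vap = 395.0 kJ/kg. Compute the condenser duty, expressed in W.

Q_c = 393000 W

vapour 245→118 °C: -140.97 kJ/kg
condensation at 118 °C: -395 kJ/kg
liquid 118→105 °C: -26.65 kJ/kg
Δh = -140.97 + -395 + -26.65 = -562.62 kJ/kg
Q = ṁ·Δh = 2513 kg/h × -562.62 kJ/kg = -1.4139e+06 kJ/h
|Q| = 392.74 kW = 392740 W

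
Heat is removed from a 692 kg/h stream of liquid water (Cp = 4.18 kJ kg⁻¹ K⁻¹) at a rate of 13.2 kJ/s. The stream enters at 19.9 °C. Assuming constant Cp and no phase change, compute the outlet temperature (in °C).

Q = 13.2 kJ/s = 47520 kJ/h
ΔT = Q/(ṁ·Cp) = 47520/(692×4.18) = 16.428 K
T_out = 19.9 − 16.428 = 3.4716 °C

T_out = 3.47 °C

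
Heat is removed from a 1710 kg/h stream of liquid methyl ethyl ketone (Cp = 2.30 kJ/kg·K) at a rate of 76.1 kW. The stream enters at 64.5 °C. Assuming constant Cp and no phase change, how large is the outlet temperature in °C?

T_out = -5.16 °C

Q = 76.1 kW = 273960 kJ/h
ΔT = Q/(ṁ·Cp) = 273960/(1710×2.30) = 69.657 K
T_out = 64.5 − 69.657 = -5.1568 °C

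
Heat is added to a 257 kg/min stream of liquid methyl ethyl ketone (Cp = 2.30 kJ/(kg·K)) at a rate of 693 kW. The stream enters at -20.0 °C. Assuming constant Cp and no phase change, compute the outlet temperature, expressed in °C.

Q = 693 kW = 41580 kJ/min
ΔT = Q/(ṁ·Cp) = 41580/(257×2.30) = 70.343 K
T_out = -20.0 + 70.343 = 50.343 °C

T_out = 50.3 °C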